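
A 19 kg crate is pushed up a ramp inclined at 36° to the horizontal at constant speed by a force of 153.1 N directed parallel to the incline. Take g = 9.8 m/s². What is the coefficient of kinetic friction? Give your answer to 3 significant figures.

0.290

At constant speed ΣF = 0 along the incline. The applied 153.1 N acts up the slope; the weight component mg sin 36° = 109.446 N and kinetic friction μN both act down the slope.
So 153.1 = 109.446 + μ × 150.639, giving μ = (153.1 − 109.446) / 150.639 = 0.2898.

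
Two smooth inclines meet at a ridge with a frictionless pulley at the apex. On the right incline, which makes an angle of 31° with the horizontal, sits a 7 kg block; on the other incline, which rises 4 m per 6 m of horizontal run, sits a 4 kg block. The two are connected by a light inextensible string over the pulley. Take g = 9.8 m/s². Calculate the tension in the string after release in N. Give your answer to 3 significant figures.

26.7 N

Resolve each weight along its own incline: the 7 kg mass has component 7 × 9.8 × sin 31° = 35.332 N down its slope, and the 4 kg mass has 4 × 9.8 × sin 33.69° = 21.744 N down its slope.
The 7 kg side's 35.332 N exceeds the other side's 21.744 N, so that mass slides down and the 4 kg mass slides up. Taking that direction as positive, Newton's second law for the whole system gives 35.332 − 21.744 = (7 + 4) a, so a = 13.588 / 11 = 1.2353 m/s².
For the 4 kg mass (up-slope positive): T − 21.744 = 4 × 1.2353, so T = 26.685 N.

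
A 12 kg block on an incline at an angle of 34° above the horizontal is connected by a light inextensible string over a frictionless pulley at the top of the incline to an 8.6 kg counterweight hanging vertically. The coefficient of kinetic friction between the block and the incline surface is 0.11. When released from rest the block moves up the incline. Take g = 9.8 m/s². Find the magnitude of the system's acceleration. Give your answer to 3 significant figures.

For the block on the incline: the weight component along the slope is m₁g sin 34° = 12 × 9.8 × 0.5592 = 65.762 N and the normal force is N = m₁g cos 34° = 97.495 N.
Kinetic friction opposes the block's motion up the incline: f = μN = 0.11 × 97.495 = 10.724 N acting down the slope.
Newton's second law for the block (up-slope positive): T − 65.762 − 10.724 = 12 a. For the hanging counterweight (downward positive): 8.6 × 9.8 − T = 8.6 a.
Adding the two equations eliminates T: 7.794 = 20.6 a, so a = 0.3783 m/s².

0.378 m/s²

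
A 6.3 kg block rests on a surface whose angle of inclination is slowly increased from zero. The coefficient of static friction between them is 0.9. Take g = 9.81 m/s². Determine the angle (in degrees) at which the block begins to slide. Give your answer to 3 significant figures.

42.0°

At the threshold of sliding, static friction is at its maximum μ_s N and exactly balances the weight component along the incline: mg sin θ = μ_s mg cos θ.
Hence tan θ = μ_s = 0.9, so θ = arctan(0.9) = 41.9872°.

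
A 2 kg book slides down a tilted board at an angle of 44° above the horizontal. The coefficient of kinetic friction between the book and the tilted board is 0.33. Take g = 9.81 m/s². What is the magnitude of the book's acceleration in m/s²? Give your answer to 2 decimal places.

4.49 m/s²

Resolving the weight along the incline: the component pulling the book down the slope is mg sin 44° = 2 × 9.81 × 0.6947 = 13.630 N, and the normal force is N = mg cos 44° = 2 × 9.81 × 0.7193 = 14.113 N.
Kinetic friction acts up the slope with magnitude f = μN = 0.33 × 14.113 = 4.657 N.
Net force along the incline is 13.630 − 4.657 = 8.973 N, so a = 8.973 / 2 = 4.4865 m/s².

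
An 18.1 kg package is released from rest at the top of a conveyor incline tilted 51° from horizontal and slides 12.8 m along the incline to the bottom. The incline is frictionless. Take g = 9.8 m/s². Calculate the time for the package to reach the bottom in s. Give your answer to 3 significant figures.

1.83 s

The weight component along the incline is mg sin 51° = 137.850 N and the normal force is N = mg cos 51° = 111.629 N.
With no friction, a = g sin 51° = 7.6160 m/s².
Starting from rest, L = ½at², so t = √(2L/a) = √(2 × 12.8 / 7.6160) = 1.8334 s.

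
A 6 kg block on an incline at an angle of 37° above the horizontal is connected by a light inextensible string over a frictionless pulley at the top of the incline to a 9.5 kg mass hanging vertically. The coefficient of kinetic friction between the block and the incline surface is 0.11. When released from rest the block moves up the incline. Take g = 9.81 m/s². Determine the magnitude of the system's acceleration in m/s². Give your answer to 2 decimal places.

For the block on the incline: the weight component along the slope is m₁g sin 37° = 6 × 9.81 × 0.6018 = 35.422 N and the normal force is N = m₁g cos 37° = 47.008 N.
Kinetic friction opposes the block's motion up the incline: f = μN = 0.11 × 47.008 = 5.171 N acting down the slope.
Newton's second law for the block (up-slope positive): T − 35.422 − 5.171 = 6 a. For the hanging mass (downward positive): 9.5 × 9.81 − T = 9.5 a.
Adding the two equations eliminates T: 52.602 = 15.5 a, so a = 3.3937 m/s².

3.39 m/s²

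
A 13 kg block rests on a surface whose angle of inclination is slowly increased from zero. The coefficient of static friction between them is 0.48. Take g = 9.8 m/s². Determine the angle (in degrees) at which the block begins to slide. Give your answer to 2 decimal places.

25.64°

At the threshold of sliding, static friction is at its maximum μ_s N and exactly balances the weight component along the incline: mg sin θ = μ_s mg cos θ.
Hence tan θ = μ_s = 0.48, so θ = arctan(0.48) = 25.6410°.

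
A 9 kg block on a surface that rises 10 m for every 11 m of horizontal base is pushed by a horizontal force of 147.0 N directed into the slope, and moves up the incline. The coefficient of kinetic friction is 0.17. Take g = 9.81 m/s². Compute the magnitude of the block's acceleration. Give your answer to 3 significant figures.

The horizontal push has components F cos 42.27° = 147.0 × 0.7399 = 108.765 N up the incline and F sin 42.27° = 147.0 × 0.6727 = 98.887 N pressing into the surface.
The normal force is therefore N = mg cos 42.27° + F sin 42.27° = 65.326 + 98.887 = 164.213 N, and kinetic friction down the slope is μN = 0.17 × 164.213 = 27.916 N.
Along the incline: F cos 42.27° − mg sin 42.27° − μN = ma, so 108.765 − 59.393 − 27.916 = 9 a, giving a = 2.3840 m/s².

2.38 m/s²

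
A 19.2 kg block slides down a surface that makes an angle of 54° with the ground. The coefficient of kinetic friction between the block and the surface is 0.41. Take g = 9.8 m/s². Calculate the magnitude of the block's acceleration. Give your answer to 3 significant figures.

Resolving the weight along the incline: the component pulling the block down the slope is mg sin 54° = 19.2 × 9.8 × 0.8090 = 152.221 N, and the normal force is N = mg cos 54° = 19.2 × 9.8 × 0.5878 = 110.600 N.
Kinetic friction acts up the slope with magnitude f = μN = 0.41 × 110.600 = 45.346 N.
Net force along the incline is 152.221 − 45.346 = 106.875 N, so a = 106.875 / 19.2 = 5.5664 m/s².

5.57 m/s²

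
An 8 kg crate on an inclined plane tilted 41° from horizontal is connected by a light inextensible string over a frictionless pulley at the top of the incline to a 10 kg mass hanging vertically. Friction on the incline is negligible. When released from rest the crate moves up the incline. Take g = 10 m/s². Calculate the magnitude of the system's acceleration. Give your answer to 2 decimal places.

For the crate on the incline: the weight component along the slope is m₁g sin 41° = 8 × 10 × 0.6561 = 52.488 N and the normal force is N = m₁g cos 41° = 60.377 N.
Newton's second law for the crate (up-slope positive): T − 52.488 = 8 a. For the hanging mass (downward positive): 10 × 10 − T = 10 a.
Adding the two equations eliminates T: 47.512 = 18 a, so a = 2.6396 m/s².

2.64 m/s²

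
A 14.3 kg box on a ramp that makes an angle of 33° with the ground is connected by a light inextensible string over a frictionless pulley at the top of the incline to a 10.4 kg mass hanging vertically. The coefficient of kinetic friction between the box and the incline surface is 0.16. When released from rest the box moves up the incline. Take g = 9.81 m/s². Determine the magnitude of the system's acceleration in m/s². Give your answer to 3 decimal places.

For the box on the incline: the weight component along the slope is m₁g sin 33° = 14.3 × 9.81 × 0.5446 = 76.398 N and the normal force is N = m₁g cos 33° = 117.651 N.
Kinetic friction opposes the box's motion up the incline: f = μN = 0.16 × 117.651 = 18.824 N acting down the slope.
Newton's second law for the box (up-slope positive): T − 76.398 − 18.824 = 14.3 a. For the hanging mass (downward positive): 10.4 × 9.81 − T = 10.4 a.
Adding the two equations eliminates T: 6.802 = 24.7 a, so a = 0.2754 m/s².

0.275 m/s²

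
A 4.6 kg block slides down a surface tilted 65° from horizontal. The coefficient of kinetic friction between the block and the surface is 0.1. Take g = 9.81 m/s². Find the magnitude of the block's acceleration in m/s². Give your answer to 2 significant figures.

Resolving the weight along the incline: the component pulling the block down the slope is mg sin 65° = 4.6 × 9.81 × 0.9063 = 40.898 N, and the normal force is N = mg cos 65° = 4.6 × 9.81 × 0.4226 = 19.070 N.
Kinetic friction acts up the slope with magnitude f = μN = 0.1 × 19.070 = 1.907 N.
Net force along the incline is 40.898 − 1.907 = 38.991 N, so a = 38.991 / 4.6 = 8.4763 m/s².

8.5 m/s²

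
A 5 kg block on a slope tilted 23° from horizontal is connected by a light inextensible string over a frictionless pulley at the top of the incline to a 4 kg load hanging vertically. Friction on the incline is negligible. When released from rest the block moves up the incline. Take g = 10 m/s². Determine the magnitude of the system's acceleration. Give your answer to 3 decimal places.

2.274 m/s²

For the block on the incline: the weight component along the slope is m₁g sin 23° = 5 × 10 × 0.3907 = 19.535 N and the normal force is N = m₁g cos 23° = 46.025 N.
Newton's second law for the block (up-slope positive): T − 19.535 = 5 a. For the hanging load (downward positive): 4 × 10 − T = 4 a.
Adding the two equations eliminates T: 20.465 = 9 a, so a = 2.2739 m/s².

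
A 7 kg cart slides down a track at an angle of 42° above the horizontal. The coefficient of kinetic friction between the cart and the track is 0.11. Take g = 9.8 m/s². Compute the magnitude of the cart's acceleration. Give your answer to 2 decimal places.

Resolving the weight along the incline: the component pulling the cart down the slope is mg sin 42° = 7 × 9.8 × 0.6691 = 45.900 N, and the normal force is N = mg cos 42° = 7 × 9.8 × 0.7431 = 50.977 N.
Kinetic friction acts up the slope with magnitude f = μN = 0.11 × 50.977 = 5.607 N.
Net force along the incline is 45.900 − 5.607 = 40.293 N, so a = 40.293 / 7 = 5.7561 m/s².

5.76 m/s²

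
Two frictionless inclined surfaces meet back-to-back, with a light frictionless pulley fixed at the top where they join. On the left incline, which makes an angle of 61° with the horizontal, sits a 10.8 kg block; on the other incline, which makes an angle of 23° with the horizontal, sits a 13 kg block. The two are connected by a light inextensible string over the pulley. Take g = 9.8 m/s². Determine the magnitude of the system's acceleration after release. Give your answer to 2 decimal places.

Resolve each weight along its own incline: the 10.8 kg mass has component 10.8 × 9.8 × sin 61° = 92.570 N down its slope, and the 13 kg mass has 13 × 9.8 × sin 23° = 49.779 N down its slope.
The 10.8 kg side's 92.570 N exceeds the other side's 49.779 N, so that mass slides down and the 13 kg mass slides up. Taking that direction as positive, Newton's second law for the whole system gives 92.570 − 49.779 = (10.8 + 13) a, so a = 42.791 / 23.8 = 1.7979 m/s².

1.80 m/s²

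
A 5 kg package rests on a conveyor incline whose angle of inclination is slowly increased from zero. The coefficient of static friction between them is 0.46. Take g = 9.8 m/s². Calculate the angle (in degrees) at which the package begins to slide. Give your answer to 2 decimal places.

24.70°

At the threshold of sliding, static friction is at its maximum μ_s N and exactly balances the weight component along the incline: mg sin θ = μ_s mg cos θ.
Hence tan θ = μ_s = 0.46, so θ = arctan(0.46) = 24.7024°.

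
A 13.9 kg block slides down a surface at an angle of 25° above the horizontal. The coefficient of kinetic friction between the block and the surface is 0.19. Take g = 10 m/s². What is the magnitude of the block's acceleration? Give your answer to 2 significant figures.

2.5 m/s²

Resolving the weight along the incline: the component pulling the block down the slope is mg sin 25° = 13.9 × 10 × 0.4226 = 58.741 N, and the normal force is N = mg cos 25° = 13.9 × 10 × 0.9063 = 125.976 N.
Kinetic friction acts up the slope with magnitude f = μN = 0.19 × 125.976 = 23.935 N.
Net force along the incline is 58.741 − 23.935 = 34.806 N, so a = 34.806 / 13.9 = 2.5040 m/s².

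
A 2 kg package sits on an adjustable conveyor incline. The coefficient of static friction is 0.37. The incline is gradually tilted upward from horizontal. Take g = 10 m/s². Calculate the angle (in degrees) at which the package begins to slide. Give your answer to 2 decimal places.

20.30°

At the threshold of sliding, static friction is at its maximum μ_s N and exactly balances the weight component along the incline: mg sin θ = μ_s mg cos θ.
Hence tan θ = μ_s = 0.37, so θ = arctan(0.37) = 20.3045°.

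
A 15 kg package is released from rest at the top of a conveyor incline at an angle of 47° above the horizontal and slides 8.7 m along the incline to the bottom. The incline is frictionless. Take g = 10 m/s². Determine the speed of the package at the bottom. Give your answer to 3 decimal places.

11.281 m/s

The weight component along the incline is mg sin 47° = 109.703 N and the normal force is N = mg cos 47° = 102.300 N.
With no friction, a = g sin 47° = 7.3135 m/s².
Starting from rest over a distance of 8.7 m, v² = 2aL = 2 × 7.3135 × 8.7 = 127.2549, so v = 11.2807 m/s.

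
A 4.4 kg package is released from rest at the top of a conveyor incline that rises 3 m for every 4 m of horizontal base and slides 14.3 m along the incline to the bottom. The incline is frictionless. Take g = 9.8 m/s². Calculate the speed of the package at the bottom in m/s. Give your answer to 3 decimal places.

12.968 m/s

The weight component along the incline is mg sin 36.87° = 25.872 N and the normal force is N = mg cos 36.87° = 34.496 N.
With no friction, a = g sin 36.87° = 5.8800 m/s².
Starting from rest over a distance of 14.3 m, v² = 2aL = 2 × 5.8800 × 14.3 = 168.1680, so v = 12.9680 m/s.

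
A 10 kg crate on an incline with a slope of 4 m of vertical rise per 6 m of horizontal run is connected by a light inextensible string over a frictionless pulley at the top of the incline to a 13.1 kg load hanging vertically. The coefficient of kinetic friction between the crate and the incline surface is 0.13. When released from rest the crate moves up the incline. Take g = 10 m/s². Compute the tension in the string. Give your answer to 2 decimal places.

94.30 N

For the crate on the incline: the weight component along the slope is m₁g sin 33.69° = 10 × 10 × 0.5547 = 55.470 N and the normal force is N = m₁g cos 33.69° = 83.205 N.
Kinetic friction opposes the crate's motion up the incline: f = μN = 0.13 × 83.205 = 10.817 N acting down the slope.
Newton's second law for the crate (up-slope positive): T − 55.470 − 10.817 = 10 a. For the hanging load (downward positive): 13.1 × 10 − T = 13.1 a.
Adding the two equations eliminates T: 64.713 = 23.1 a, so a = 2.8014 m/s².
Then from the hanging load's equation, T = 13.1 × (10 − 2.8014) = 94.302 N.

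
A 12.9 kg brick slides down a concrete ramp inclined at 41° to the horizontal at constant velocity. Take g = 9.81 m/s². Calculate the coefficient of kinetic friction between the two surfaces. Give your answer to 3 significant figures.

0.869

At constant velocity the net force along the incline is zero: mg sin 41° = μ mg cos 41°.
So μ = tan 41° = 0.6561 / 0.7547 = 0.8694.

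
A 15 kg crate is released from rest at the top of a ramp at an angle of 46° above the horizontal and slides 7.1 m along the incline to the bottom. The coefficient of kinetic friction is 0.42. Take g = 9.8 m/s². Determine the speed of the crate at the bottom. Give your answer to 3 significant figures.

The weight component along the incline is mg sin 46° = 105.743 N and the normal force is N = mg cos 46° = 102.115 N.
Friction up the slope is f = μN = 0.42 × 102.115 = 42.888 N, so the net downslope force is 105.743 − 42.888 = 62.855 N and a = 62.855 / 15 = 4.1903 m/s².
Starting from rest over a distance of 7.1 m, v² = 2aL = 2 × 4.1903 × 7.1 = 59.5023, so v = 7.7138 m/s.

7.71 m/s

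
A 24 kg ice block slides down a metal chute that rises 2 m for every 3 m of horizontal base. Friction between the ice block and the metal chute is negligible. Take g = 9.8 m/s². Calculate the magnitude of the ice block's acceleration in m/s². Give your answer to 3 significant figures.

5.44 m/s²

Resolving the weight along the incline: the component pulling the ice block down the slope is mg sin 33.69° = 24 × 9.8 × 0.5547 = 130.465 N, and the normal force is N = mg cos 33.69° = 24 × 9.8 × 0.8321 = 195.710 N.
With no friction the net force along the incline is 130.465 N, so a = g sin 33.69° = 130.465 / 24 = 5.4360 m/s².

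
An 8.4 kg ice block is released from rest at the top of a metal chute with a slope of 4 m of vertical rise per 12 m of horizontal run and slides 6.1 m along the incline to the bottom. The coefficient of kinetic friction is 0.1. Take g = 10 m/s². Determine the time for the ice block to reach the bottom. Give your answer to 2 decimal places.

2.35 s

The weight component along the incline is mg sin 18.43° = 26.563 N and the normal force is N = mg cos 18.43° = 79.689 N.
Friction up the slope is f = μN = 0.1 × 79.689 = 7.969 N, so the net downslope force is 26.563 − 7.969 = 18.594 N and a = 18.594 / 8.4 = 2.2136 m/s².
Starting from rest, L = ½at², so t = √(2L/a) = √(2 × 6.1 / 2.2136) = 2.3476 s.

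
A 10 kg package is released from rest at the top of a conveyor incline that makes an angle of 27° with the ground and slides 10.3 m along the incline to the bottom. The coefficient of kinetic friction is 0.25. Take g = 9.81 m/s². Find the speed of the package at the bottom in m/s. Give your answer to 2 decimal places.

The weight component along the incline is mg sin 27° = 44.536 N and the normal force is N = mg cos 27° = 87.408 N.
Friction up the slope is f = μN = 0.25 × 87.408 = 21.852 N, so the net downslope force is 44.536 − 21.852 = 22.684 N and a = 22.684 / 10 = 2.2684 m/s².
Starting from rest over a distance of 10.3 m, v² = 2aL = 2 × 2.2684 × 10.3 = 46.7290, so v = 6.8359 m/s.

6.84 m/s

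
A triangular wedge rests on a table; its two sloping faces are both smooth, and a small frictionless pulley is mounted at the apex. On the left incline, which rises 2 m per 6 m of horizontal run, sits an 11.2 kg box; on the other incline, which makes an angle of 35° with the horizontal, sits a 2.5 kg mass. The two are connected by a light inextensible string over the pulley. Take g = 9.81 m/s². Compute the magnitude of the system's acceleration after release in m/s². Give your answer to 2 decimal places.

1.51 m/s²

Resolve each weight along its own incline: the 11.2 kg mass has component 11.2 × 9.81 × sin 18.43° = 34.745 N down its slope, and the 2.5 kg mass has 2.5 × 9.81 × sin 35° = 14.067 N down its slope.
The 11.2 kg side's 34.745 N exceeds the other side's 14.067 N, so that mass slides down and the 2.5 kg mass slides up. Taking that direction as positive, Newton's second law for the whole system gives 34.745 − 14.067 = (11.2 + 2.5) a, so a = 20.678 / 13.7 = 1.5093 m/s².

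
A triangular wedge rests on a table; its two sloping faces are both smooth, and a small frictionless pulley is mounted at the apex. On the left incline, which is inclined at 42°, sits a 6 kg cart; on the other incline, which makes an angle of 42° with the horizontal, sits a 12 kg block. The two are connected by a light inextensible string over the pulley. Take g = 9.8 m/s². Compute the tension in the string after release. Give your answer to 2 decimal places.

Resolve each weight along its own incline: the 6 kg mass has component 6 × 9.8 × sin 42° = 39.345 N down its slope, and the 12 kg mass has 12 × 9.8 × sin 42° = 78.690 N down its slope.
The 12 kg side's 78.690 N exceeds the other side's 39.345 N, so that mass slides down and the 6 kg mass slides up. Taking that direction as positive, Newton's second law for the whole system gives 78.690 − 39.345 = (6 + 12) a, so a = 39.345 / 18 = 2.1858 m/s².
For the 6 kg mass (up-slope positive): T − 39.345 = 6 × 2.1858, so T = 52.460 N.

52.46 N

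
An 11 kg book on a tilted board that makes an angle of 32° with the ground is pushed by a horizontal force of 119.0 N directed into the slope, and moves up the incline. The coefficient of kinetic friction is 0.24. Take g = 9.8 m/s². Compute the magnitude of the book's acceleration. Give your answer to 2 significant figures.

The horizontal push has components F cos 32° = 119.0 × 0.8480 = 100.912 N up the incline and F sin 32° = 119.0 × 0.5299 = 63.058 N pressing into the surface.
The normal force is therefore N = mg cos 32° + F sin 32° = 91.414 + 63.058 = 154.472 N, and kinetic friction down the slope is μN = 0.24 × 154.472 = 37.073 N.
Along the incline: F cos 32° − mg sin 32° − μN = ma, so 100.912 − 57.123 − 37.073 = 11 a, giving a = 0.6105 m/s².

0.61 m/s²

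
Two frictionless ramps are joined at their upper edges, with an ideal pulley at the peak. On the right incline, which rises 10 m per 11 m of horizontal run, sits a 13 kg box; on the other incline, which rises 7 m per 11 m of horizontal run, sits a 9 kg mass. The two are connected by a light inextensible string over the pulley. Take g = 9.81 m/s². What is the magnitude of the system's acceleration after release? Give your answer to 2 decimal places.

1.74 m/s²

Resolve each weight along its own incline: the 13 kg mass has component 13 × 9.81 × sin 42.27° = 85.786 N down its slope, and the 9 kg mass has 9 × 9.81 × sin 32.47° = 47.401 N down its slope.
The 13 kg side's 85.786 N exceeds the other side's 47.401 N, so that mass slides down and the 9 kg mass slides up. Taking that direction as positive, Newton's second law for the whole system gives 85.786 − 47.401 = (13 + 9) a, so a = 38.385 / 22 = 1.7448 m/s².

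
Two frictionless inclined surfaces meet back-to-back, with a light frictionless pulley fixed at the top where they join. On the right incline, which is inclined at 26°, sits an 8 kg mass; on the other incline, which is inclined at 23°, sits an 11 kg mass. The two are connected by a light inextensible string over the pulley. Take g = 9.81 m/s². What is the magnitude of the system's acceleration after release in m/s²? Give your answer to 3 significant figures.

0.408 m/s²

Resolve each weight along its own incline: the 8 kg mass has component 8 × 9.81 × sin 26° = 34.403 N down its slope, and the 11 kg mass has 11 × 9.81 × sin 23° = 42.164 N down its slope.
The 11 kg side's 42.164 N exceeds the other side's 34.403 N, so that mass slides down and the 8 kg mass slides up. Taking that direction as positive, Newton's second law for the whole system gives 42.164 − 34.403 = (8 + 11) a, so a = 7.761 / 19 = 0.4085 m/s².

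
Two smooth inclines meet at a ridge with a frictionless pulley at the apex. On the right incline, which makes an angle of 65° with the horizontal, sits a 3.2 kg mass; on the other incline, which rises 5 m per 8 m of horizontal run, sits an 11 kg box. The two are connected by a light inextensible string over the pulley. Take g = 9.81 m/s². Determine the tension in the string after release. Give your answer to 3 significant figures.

Resolve each weight along its own incline: the 3.2 kg mass has component 3.2 × 9.81 × sin 65° = 28.451 N down its slope, and the 11 kg mass has 11 × 9.81 × sin 32.01° = 57.192 N down its slope.
The 11 kg side's 57.192 N exceeds the other side's 28.451 N, so that mass slides down and the 3.2 kg mass slides up. Taking that direction as positive, Newton's second law for the whole system gives 57.192 − 28.451 = (3.2 + 11) a, so a = 28.741 / 14.2 = 2.0240 m/s².
For the 3.2 kg mass (up-slope positive): T − 28.451 = 3.2 × 2.0240, so T = 34.928 N.

34.9 N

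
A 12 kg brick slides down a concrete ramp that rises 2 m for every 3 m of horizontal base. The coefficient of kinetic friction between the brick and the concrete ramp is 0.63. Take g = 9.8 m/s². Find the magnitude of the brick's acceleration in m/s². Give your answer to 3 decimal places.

Resolving the weight along the incline: the component pulling the brick down the slope is mg sin 33.69° = 12 × 9.8 × 0.5547 = 65.233 N, and the normal force is N = mg cos 33.69° = 12 × 9.8 × 0.8321 = 97.855 N.
Kinetic friction acts up the slope with magnitude f = μN = 0.63 × 97.855 = 61.649 N.
Net force along the incline is 65.233 − 61.649 = 3.584 N, so a = 3.584 / 12 = 0.2987 m/s².

0.299 m/s²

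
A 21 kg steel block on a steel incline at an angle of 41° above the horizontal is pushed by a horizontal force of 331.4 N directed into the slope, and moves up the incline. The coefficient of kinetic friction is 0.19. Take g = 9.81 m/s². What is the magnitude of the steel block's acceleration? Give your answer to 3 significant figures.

The horizontal push has components F cos 41° = 331.4 × 0.7547 = 250.108 N up the incline and F sin 41° = 331.4 × 0.6561 = 217.432 N pressing into the surface.
The normal force is therefore N = mg cos 41° + F sin 41° = 155.476 + 217.432 = 372.908 N, and kinetic friction down the slope is μN = 0.19 × 372.908 = 70.853 N.
Along the incline: F cos 41° − mg sin 41° − μN = ma, so 250.108 − 135.163 − 70.853 = 21 a, giving a = 2.0996 m/s².

2.10 m/s²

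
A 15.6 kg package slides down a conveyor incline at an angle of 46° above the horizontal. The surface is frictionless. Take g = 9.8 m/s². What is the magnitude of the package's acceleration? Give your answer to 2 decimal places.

Resolving the weight along the incline: the component pulling the package down the slope is mg sin 46° = 15.6 × 9.8 × 0.7193 = 109.967 N, and the normal force is N = mg cos 46° = 15.6 × 9.8 × 0.6947 = 106.206 N.
With no friction the net force along the incline is 109.967 N, so a = g sin 46° = 109.967 / 15.6 = 7.0492 m/s².

7.05 m/s²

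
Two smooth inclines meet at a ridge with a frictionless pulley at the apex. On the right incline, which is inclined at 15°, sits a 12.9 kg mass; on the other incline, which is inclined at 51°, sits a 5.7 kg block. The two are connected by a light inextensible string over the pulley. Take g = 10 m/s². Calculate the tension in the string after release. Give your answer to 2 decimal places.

Resolve each weight along its own incline: the 12.9 kg mass has component 12.9 × 10 × sin 15° = 33.388 N down its slope, and the 5.7 kg mass has 5.7 × 10 × sin 51° = 44.297 N down its slope.
The 5.7 kg side's 44.297 N exceeds the other side's 33.388 N, so that mass slides down and the 12.9 kg mass slides up. Taking that direction as positive, Newton's second law for the whole system gives 44.297 − 33.388 = (12.9 + 5.7) a, so a = 10.909 / 18.6 = 0.5865 m/s².
For the 12.9 kg mass (up-slope positive): T − 33.388 = 12.9 × 0.5865, so T = 40.954 N.

40.95 N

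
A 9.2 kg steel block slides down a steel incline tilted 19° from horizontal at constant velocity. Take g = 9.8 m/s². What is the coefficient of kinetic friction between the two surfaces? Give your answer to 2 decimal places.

0.34

At constant velocity the net force along the incline is zero: mg sin 19° = μ mg cos 19°.
So μ = tan 19° = 0.3256 / 0.9455 = 0.3444.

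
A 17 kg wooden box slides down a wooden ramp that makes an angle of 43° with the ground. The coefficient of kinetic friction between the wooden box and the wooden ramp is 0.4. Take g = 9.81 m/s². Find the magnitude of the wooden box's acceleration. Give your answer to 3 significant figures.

Resolving the weight along the incline: the component pulling the wooden box down the slope is mg sin 43° = 17 × 9.81 × 0.6820 = 113.737 N, and the normal force is N = mg cos 43° = 17 × 9.81 × 0.7314 = 121.976 N.
Kinetic friction acts up the slope with magnitude f = μN = 0.4 × 121.976 = 48.790 N.
Net force along the incline is 113.737 − 48.790 = 64.947 N, so a = 64.947 / 17 = 3.8204 m/s².

3.82 m/s²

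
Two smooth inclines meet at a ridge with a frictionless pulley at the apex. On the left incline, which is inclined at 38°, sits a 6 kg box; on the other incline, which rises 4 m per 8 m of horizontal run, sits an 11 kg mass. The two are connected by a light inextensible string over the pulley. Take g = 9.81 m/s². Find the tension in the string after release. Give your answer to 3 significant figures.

Resolve each weight along its own incline: the 6 kg mass has component 6 × 9.81 × sin 38° = 36.238 N down its slope, and the 11 kg mass has 11 × 9.81 × sin 26.57° = 48.259 N down its slope.
The 11 kg side's 48.259 N exceeds the other side's 36.238 N, so that mass slides down and the 6 kg mass slides up. Taking that direction as positive, Newton's second law for the whole system gives 48.259 − 36.238 = (6 + 11) a, so a = 12.021 / 17 = 0.7071 m/s².
For the 6 kg mass (up-slope positive): T − 36.238 = 6 × 0.7071, so T = 40.481 N.

40.5 N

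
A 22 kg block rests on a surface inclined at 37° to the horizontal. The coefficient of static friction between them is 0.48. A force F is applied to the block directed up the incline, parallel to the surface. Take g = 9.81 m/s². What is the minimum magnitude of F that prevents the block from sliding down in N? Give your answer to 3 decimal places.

47.150 N

The normal force is N = mg cos 37° = 172.362 N. With F at its minimum the block is on the verge of sliding down, so static friction is at its maximum μ_s N = 0.48 × 172.362 = 82.734 N and acts up the slope.
Equilibrium along the incline: F + μ_s N = mg sin 37°, so F = 129.884 − 82.734 = 47.150 N.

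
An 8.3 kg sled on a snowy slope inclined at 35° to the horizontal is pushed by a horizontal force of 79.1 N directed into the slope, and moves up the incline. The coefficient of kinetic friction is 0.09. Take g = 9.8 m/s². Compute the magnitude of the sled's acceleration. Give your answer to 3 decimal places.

The horizontal push has components F cos 35° = 79.1 × 0.8192 = 64.799 N up the incline and F sin 35° = 79.1 × 0.5736 = 45.372 N pressing into the surface.
The normal force is therefore N = mg cos 35° + F sin 35° = 66.634 + 45.372 = 112.006 N, and kinetic friction down the slope is μN = 0.09 × 112.006 = 10.081 N.
Along the incline: F cos 35° − mg sin 35° − μN = ma, so 64.799 − 46.657 − 10.081 = 8.3 a, giving a = 0.9712 m/s².

0.971 m/s²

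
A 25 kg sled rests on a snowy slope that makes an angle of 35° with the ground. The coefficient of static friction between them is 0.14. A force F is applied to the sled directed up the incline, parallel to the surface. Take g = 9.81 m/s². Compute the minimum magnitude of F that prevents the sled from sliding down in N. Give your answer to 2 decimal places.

112.54 N

The normal force is N = mg cos 35° = 200.897 N. With F at its minimum the sled is on the verge of sliding down, so static friction is at its maximum μ_s N = 0.14 × 200.897 = 28.126 N and acts up the slope.
Equilibrium along the incline: F + μ_s N = mg sin 35°, so F = 140.670 − 28.126 = 112.544 N.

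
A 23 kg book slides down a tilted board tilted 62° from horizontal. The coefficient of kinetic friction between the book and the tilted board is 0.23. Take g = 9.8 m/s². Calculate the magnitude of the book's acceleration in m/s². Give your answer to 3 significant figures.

7.59 m/s²

Resolving the weight along the incline: the component pulling the book down the slope is mg sin 62° = 23 × 9.8 × 0.8829 = 199.006 N, and the normal force is N = mg cos 62° = 23 × 9.8 × 0.4695 = 105.825 N.
Kinetic friction acts up the slope with magnitude f = μN = 0.23 × 105.825 = 24.340 N.
Net force along the incline is 199.006 − 24.340 = 174.666 N, so a = 174.666 / 23 = 7.5942 m/s².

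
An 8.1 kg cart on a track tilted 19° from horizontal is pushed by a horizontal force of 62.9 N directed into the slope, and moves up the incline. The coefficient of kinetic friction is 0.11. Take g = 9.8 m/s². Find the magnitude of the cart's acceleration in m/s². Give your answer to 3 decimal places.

2.854 m/s²

The horizontal push has components F cos 19° = 62.9 × 0.9455 = 59.472 N up the incline and F sin 19° = 62.9 × 0.3256 = 20.480 N pressing into the surface.
The normal force is therefore N = mg cos 19° + F sin 19° = 75.054 + 20.480 = 95.534 N, and kinetic friction down the slope is μN = 0.11 × 95.534 = 10.509 N.
Along the incline: F cos 19° − mg sin 19° − μN = ma, so 59.472 − 25.846 − 10.509 = 8.1 a, giving a = 2.8540 m/s².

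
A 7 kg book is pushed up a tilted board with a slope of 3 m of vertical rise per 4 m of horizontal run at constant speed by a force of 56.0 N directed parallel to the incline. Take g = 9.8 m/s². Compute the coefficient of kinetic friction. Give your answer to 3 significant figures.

0.270

At constant speed ΣF = 0 along the incline. The applied 56.0 N acts up the slope; the weight component mg sin 36.87° = 41.160 N and kinetic friction μN both act down the slope.
So 56.0 = 41.160 + μ × 54.880, giving μ = (56.0 − 41.160) / 54.880 = 0.2704.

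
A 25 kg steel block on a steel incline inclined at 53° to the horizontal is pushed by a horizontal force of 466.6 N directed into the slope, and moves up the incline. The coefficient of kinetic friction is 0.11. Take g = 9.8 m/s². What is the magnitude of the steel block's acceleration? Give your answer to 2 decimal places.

1.12 m/s²

The horizontal push has components F cos 53° = 466.6 × 0.6018 = 280.800 N up the incline and F sin 53° = 466.6 × 0.7986 = 372.627 N pressing into the surface.
The normal force is therefore N = mg cos 53° + F sin 53° = 147.441 + 372.627 = 520.068 N, and kinetic friction down the slope is μN = 0.11 × 520.068 = 57.207 N.
Along the incline: F cos 53° − mg sin 53° − μN = ma, so 280.800 − 195.657 − 57.207 = 25 a, giving a = 1.1174 m/s².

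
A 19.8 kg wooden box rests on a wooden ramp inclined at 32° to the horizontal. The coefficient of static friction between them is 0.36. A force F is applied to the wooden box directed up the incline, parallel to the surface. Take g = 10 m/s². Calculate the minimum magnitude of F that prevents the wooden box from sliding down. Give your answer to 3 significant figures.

The normal force is N = mg cos 32° = 167.914 N. With F at its minimum the wooden box is on the verge of sliding down, so static friction is at its maximum μ_s N = 0.36 × 167.914 = 60.449 N and acts up the slope.
Equilibrium along the incline: F + μ_s N = mg sin 32°, so F = 104.924 − 60.449 = 44.475 N.

44.5 N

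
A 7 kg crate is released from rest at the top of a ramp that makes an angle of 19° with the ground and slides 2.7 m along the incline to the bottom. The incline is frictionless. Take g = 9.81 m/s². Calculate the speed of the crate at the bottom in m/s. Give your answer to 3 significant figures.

4.15 m/s

The weight component along the incline is mg sin 19° = 22.357 N and the normal force is N = mg cos 19° = 64.929 N.
With no friction, a = g sin 19° = 3.1938 m/s².
Starting from rest over a distance of 2.7 m, v² = 2aL = 2 × 3.1938 × 2.7 = 17.2465, so v = 4.1529 m/s.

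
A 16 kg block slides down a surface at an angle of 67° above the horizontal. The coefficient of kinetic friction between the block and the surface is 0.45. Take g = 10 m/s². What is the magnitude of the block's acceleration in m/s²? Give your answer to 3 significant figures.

Resolving the weight along the incline: the component pulling the block down the slope is mg sin 67° = 16 × 10 × 0.9205 = 147.280 N, and the normal force is N = mg cos 67° = 16 × 10 × 0.3907 = 62.512 N.
Kinetic friction acts up the slope with magnitude f = μN = 0.45 × 62.512 = 28.130 N.
Net force along the incline is 147.280 − 28.130 = 119.150 N, so a = 119.150 / 16 = 7.4469 m/s².

7.45 m/s²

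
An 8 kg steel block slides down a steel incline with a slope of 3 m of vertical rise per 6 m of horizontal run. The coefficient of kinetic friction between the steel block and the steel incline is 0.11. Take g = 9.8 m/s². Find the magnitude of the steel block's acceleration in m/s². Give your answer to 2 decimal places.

3.42 m/s²

Resolving the weight along the incline: the component pulling the steel block down the slope is mg sin 26.57° = 8 × 9.8 × 0.4472 = 35.060 N, and the normal force is N = mg cos 26.57° = 8 × 9.8 × 0.8944 = 70.121 N.
Kinetic friction acts up the slope with magnitude f = μN = 0.11 × 70.121 = 7.713 N.
Net force along the incline is 35.060 − 7.713 = 27.347 N, so a = 27.347 / 8 = 3.4184 m/s².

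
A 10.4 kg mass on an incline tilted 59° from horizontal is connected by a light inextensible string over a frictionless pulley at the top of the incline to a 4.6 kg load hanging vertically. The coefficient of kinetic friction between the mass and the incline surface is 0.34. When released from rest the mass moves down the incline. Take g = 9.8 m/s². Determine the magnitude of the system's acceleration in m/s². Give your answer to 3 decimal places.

1.629 m/s²

For the mass on the incline: the weight component along the slope is m₁g sin 59° = 10.4 × 9.8 × 0.8572 = 87.366 N and the normal force is N = m₁g cos 59° = 52.493 N.
Kinetic friction opposes the mass's motion down the incline: f = μN = 0.34 × 52.493 = 17.848 N acting up the slope.
Newton's second law for the mass (down-slope positive): 87.366 − 17.848 − T = 10.4 a. For the hanging load (upward positive): T − 4.6 × 9.8 = 4.6 a.
Adding the two equations eliminates T: 24.438 = 15 a, so a = 1.6292 m/s².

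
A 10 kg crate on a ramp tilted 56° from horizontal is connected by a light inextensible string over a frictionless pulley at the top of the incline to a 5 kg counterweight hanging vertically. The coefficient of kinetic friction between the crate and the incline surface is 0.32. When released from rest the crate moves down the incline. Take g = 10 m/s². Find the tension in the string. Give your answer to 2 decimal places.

For the crate on the incline: the weight component along the slope is m₁g sin 56° = 10 × 10 × 0.8290 = 82.900 N and the normal force is N = m₁g cos 56° = 55.919 N.
Kinetic friction opposes the crate's motion down the incline: f = μN = 0.32 × 55.919 = 17.894 N acting up the slope.
Newton's second law for the crate (down-slope positive): 82.900 − 17.894 − T = 10 a. For the hanging counterweight (upward positive): T − 5 × 10 = 5 a.
Adding the two equations eliminates T: 15.006 = 15 a, so a = 1.0004 m/s².
Then from the hanging counterweight's equation, T = 5 × (10 + 1.0004) = 55.002 N.

55.00 N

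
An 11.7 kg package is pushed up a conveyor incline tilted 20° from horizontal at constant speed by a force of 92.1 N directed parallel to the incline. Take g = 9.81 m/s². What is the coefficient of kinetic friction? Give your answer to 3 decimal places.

At constant speed ΣF = 0 along the incline. The applied 92.1 N acts up the slope; the weight component mg sin 20° = 39.256 N and kinetic friction μN both act down the slope.
So 92.1 = 39.256 + μ × 107.855, giving μ = (92.1 − 39.256) / 107.855 = 0.4900.

0.490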